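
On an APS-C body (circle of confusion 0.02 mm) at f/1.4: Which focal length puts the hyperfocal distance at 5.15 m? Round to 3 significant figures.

12.0 mm

From H = f²/(N·c) + f, with f ≪ H: f ≈ √(H·N·c) = √(5150 × 1.4 × 0.02) = √144.20 ≈ 12.01 mm.
The +f correction barely moves this — solving exactly, f² + N·c·f − N·c·H = 0 ⇒ f = (−N·c + √((N·c)² + 4·N·c·H))/2 = (−0.028 + √576.80)/2 ≈ 11.994 mm, so f ≈ 12.0 mm.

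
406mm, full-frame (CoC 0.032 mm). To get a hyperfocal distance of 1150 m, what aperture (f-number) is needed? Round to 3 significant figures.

f/4.48

Rearrange H = f²/(N·c) + f for N: N = f² / ((H − f)·c).
N = 406² / ((1150000 − 406) × 0.032) = 164836 / 36787 ≈ 4.48.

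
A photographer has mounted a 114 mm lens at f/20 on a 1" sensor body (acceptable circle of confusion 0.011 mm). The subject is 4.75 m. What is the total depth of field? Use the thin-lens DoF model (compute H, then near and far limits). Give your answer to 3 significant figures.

Hyperfocal distance H = f²/(N·c) + f = 114²/(20 × 0.011) + 114 = 12996/0.22 + 114 ≈ 59186.7 mm ≈ 59.19 m.
Near limit Dn = s·(H − f)/(H + s − 2f) = 4750 × (59186.7 − 114) / (59186.7 + 4750 − 2 × 114) = 4750 × 59072.7 / 63708.7 ≈ 4404.35 mm.
Far limit Df = s·(H − f)/(H − s) = 4750 × (59186.7 − 114) / (59186.7 − 4750) = 4750 × 59072.7 / 54436.7 ≈ 5154.52 mm.
Depth of field = Df − Dn = 5154.52 − 4404.35 ≈ 750.17 mm ≈ 0.750 m.

0.750 m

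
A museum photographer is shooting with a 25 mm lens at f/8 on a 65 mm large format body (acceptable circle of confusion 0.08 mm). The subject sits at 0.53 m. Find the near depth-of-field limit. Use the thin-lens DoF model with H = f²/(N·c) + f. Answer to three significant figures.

349 mm

Hyperfocal distance H = f²/(N·c) + f = 25²/(8 × 0.08) + 25 = 625/0.64 + 25 ≈ 1001.6 mm ≈ 1.002 m.
Near limit Dn = s·(H − f)/(H + s − 2f) = 530 × (1001.6 − 25) / (1001.6 + 530 − 2 × 25) = 530 × 976.6 / 1481.6 ≈ 349.35 mm.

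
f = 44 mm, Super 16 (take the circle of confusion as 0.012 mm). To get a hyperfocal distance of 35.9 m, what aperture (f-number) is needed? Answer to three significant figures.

f/4.50

Rearrange H = f²/(N·c) + f for N: N = f² / ((H − f)·c).
N = 44² / ((35900 − 44) × 0.012) = 1936 / 430.3 ≈ 4.50.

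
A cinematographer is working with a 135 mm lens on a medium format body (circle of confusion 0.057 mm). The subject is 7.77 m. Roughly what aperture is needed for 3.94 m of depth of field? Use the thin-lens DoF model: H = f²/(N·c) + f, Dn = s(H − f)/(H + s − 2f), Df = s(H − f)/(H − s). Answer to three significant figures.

Write h = H − f = f²/(N·c). The thin-lens limits are Dn = s·h/(h + (s−f)) and Df = s·h/(h − (s−f)), so DoF = Df − Dn = 2·s·(s−f)·h / (h² − (s−f)²).
That is a quadratic in h: DoF·h² − 2·s·(s−f)·h − DoF·(s−f)² = 0 ⇒ h = (s−f)·(s + √(s² + DoF²)) / DoF = 7635 × (7770 + √(7770² + 3940²)) / 3940 = 7635 × (7770 + 8711.86) / 3940 ≈ 31939 mm.
Then N = f²/(c·h) = 135² / (0.057 × 31939) = 18225 / 1820.5 ≈ 10.

f/10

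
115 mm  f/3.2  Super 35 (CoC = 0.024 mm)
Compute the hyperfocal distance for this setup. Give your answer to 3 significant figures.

172 m

Hyperfocal distance H = f²/(N·c) + f = 115²/(3.2 × 0.024) + 115 = 13225/0.0768 + 115 ≈ 172315.5 mm ≈ 172 m.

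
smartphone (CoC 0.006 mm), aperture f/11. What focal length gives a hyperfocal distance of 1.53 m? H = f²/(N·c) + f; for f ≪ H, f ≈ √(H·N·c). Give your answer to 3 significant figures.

From H = f²/(N·c) + f, with f ≪ H: f ≈ √(H·N·c) = √(1530 × 11 × 0.006) = √100.98 ≈ 10.05 mm.
Exact: f² + N·c·f − N·c·H = 0 ⇒ f = (−N·c + √((N·c)² + 4·N·c·H))/2 = (−0.066 + √403.92)/2 ≈ 10.016 mm ≈ 10.0 mm.

10.0 mm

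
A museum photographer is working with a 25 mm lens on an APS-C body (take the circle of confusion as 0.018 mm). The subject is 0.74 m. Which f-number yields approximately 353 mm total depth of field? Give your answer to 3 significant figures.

Write h = H − f = f²/(N·c). The thin-lens limits are Dn = s·h/(h + (s−f)) and Df = s·h/(h − (s−f)), so DoF = Df − Dn = 2·s·(s−f)·h / (h² − (s−f)²).
That is a quadratic in h: DoF·h² − 2·s·(s−f)·h − DoF·(s−f)² = 0 ⇒ h = (s−f)·(s + √(s² + DoF²)) / DoF = 715 × (740 + √(740² + 353²)) / 353 = 715 × (740 + 819.884) / 353 ≈ 3159.5 mm.
Then N = f²/(c·h) = 25² / (0.018 × 3159.5) = 625 / 56.872 ≈ 11.

f/11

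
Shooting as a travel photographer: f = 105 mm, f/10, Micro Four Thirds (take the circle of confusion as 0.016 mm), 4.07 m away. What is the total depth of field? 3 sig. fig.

Hyperfocal distance H = f²/(N·c) + f = 105²/(10 × 0.016) + 105 = 11025/0.16 + 105 ≈ 69011.2 mm ≈ 69.01 m.
Near limit Dn = s·(H − f)/(H + s − 2f) = 4070 × (69011.2 − 105) / (69011.2 + 4070 − 2 × 105) = 4070 × 68906.2 / 72871.2 ≈ 3848.55 mm.
Far limit Df = s·(H − f)/(H − s) = 4070 × (69011.2 − 105) / (69011.2 − 4070) = 4070 × 68906.2 / 64941.2 ≈ 4318.49 mm.
Depth of field = Df − Dn = 4318.49 − 3848.55 ≈ 469.94 mm.

470 mm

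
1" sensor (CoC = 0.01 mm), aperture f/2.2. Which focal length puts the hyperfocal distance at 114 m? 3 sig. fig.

50.1 mm

From H = f²/(N·c) + f, with f ≪ H: f ≈ √(H·N·c) = √(114000 × 2.2 × 0.01) = √2508.0 ≈ 50.08 mm.
The +f correction barely moves this — solving exactly, f² + N·c·f − N·c·H = 0 ⇒ f = (−N·c + √((N·c)² + 4·N·c·H))/2 = (−0.022 + √10032)/2 ≈ 50.069 mm, so f ≈ 50.1 mm.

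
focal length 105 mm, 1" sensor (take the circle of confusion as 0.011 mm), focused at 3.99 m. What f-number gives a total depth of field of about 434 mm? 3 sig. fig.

f/14

Write h = H − f = f²/(N·c). The thin-lens limits are Dn = s·h/(h + (s−f)) and Df = s·h/(h − (s−f)), so DoF = Df − Dn = 2·s·(s−f)·h / (h² − (s−f)²).
That is a quadratic in h: DoF·h² − 2·s·(s−f)·h − DoF·(s−f)² = 0 ⇒ h = (s−f)·(s + √(s² + DoF²)) / DoF = 3885 × (3990 + √(3990² + 434²)) / 434 = 3885 × (3990 + 4013.53) / 434 ≈ 71645 mm.
Then N = f²/(c·h) = 105² / (0.011 × 71645) = 11025 / 788.09 ≈ 14.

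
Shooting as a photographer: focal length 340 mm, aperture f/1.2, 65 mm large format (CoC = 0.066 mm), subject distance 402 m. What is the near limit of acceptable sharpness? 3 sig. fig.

Hyperfocal distance H = f²/(N·c) + f = 340²/(1.2 × 0.066) + 340 = 115600/0.0792 + 340 ≈ 1459936.0 mm ≈ 1460 m.
Near limit Dn = s·(H − f)/(H + s − 2f) = 402000 × (1459936.0 − 340) / (1459936.0 + 402000 − 2 × 340) = 402000 × 1459596.0 / 1861256.0 ≈ 315248 mm ≈ 315 m.

315 m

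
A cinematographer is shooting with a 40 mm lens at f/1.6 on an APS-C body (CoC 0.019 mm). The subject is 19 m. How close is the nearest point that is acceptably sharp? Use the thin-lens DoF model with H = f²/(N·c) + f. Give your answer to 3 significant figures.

Hyperfocal distance H = f²/(N·c) + f = 40²/(1.6 × 0.019) + 40 = 1600/0.0304 + 40 ≈ 52671.6 mm ≈ 52.67 m.
Near limit Dn = s·(H − f)/(H + s − 2f) = 19000 × (52671.6 − 40) / (52671.6 + 19000 − 2 × 40) = 19000 × 52631.6 / 71591.6 ≈ 13968 mm ≈ 14.0 m.

14.0 m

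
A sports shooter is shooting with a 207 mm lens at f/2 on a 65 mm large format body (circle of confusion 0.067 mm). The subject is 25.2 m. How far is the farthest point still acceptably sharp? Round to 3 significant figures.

Hyperfocal distance H = f²/(N·c) + f = 207²/(2 × 0.067) + 207 = 42849/0.134 + 207 ≈ 319975.7 mm ≈ 320.0 m.
Far limit Df = s·(H − f)/(H − s) = 25200 × (319975.7 − 207) / (319975.7 − 25200) = 25200 × 319768.7 / 294775.7 ≈ 27337 mm ≈ 27.3 m.

27.3 m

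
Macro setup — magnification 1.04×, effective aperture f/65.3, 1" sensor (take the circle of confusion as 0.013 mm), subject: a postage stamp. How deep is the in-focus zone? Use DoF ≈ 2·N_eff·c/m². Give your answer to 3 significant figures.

1.57 mm

At magnification m, DoF ≈ 2·N_eff·c/m² = 2 × 65.3 × 0.013 / 1.04² = 1.698 / 1.082 ≈ 1.57 mm.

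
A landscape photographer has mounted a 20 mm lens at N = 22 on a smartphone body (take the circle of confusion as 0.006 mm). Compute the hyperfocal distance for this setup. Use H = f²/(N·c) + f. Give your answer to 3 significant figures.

Hyperfocal distance H = f²/(N·c) + f = 20²/(22 × 0.006) + 20 = 400/0.132 + 20 ≈ 3050.3 mm ≈ 3.05 m.

3.05 m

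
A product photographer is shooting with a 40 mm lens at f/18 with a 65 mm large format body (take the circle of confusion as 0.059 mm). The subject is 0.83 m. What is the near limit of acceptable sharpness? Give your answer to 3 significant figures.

Hyperfocal distance H = f²/(N·c) + f = 40²/(18 × 0.059) + 40 = 1600/1.062 + 40 ≈ 1546.6 mm ≈ 1.547 m.
Near limit Dn = s·(H − f)/(H + s − 2f) = 830 × (1546.6 − 40) / (1546.6 + 830 − 2 × 40) = 830 × 1506.6 / 2296.6 ≈ 544.49 mm ≈ 0.544 m.

0.544 m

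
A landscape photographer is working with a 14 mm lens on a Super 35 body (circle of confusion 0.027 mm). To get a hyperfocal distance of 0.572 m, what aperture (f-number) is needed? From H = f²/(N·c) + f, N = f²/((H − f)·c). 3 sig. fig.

Rearrange H = f²/(N·c) + f for N: N = f² / ((H − f)·c).
N = 14² / ((572 − 14) × 0.027) = 196 / 15.07 ≈ 13.

f/13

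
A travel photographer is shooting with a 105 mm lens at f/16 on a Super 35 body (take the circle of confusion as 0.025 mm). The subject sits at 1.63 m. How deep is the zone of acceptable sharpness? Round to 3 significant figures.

Hyperfocal distance H = f²/(N·c) + f = 105²/(16 × 0.025) + 105 = 11025/0.4 + 105 ≈ 27667.5 mm ≈ 27.67 m.
Near limit Dn = s·(H − f)/(H + s − 2f) = 1630 × (27667.5 − 105) / (27667.5 + 1630 − 2 × 105) = 1630 × 27562.5 / 29087.5 ≈ 1544.54 mm.
Far limit Df = s·(H − f)/(H − s) = 1630 × (27667.5 − 105) / (27667.5 − 1630) = 1630 × 27562.5 / 26037.5 ≈ 1725.47 mm.
Depth of field = Df − Dn = 1725.47 − 1544.54 ≈ 180.93 mm.

181 mm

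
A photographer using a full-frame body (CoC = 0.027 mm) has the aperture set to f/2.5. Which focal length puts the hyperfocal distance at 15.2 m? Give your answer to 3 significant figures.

From H = f²/(N·c) + f, with f ≪ H: f ≈ √(H·N·c) = √(15200 × 2.5 × 0.027) = √1026.0 ≈ 32.03 mm.
The +f correction barely moves this — solving exactly, f² + N·c·f − N·c·H = 0 ⇒ f = (−N·c + √((N·c)² + 4·N·c·H))/2 = (−0.0675 + √4104.0)/2 ≈ 31.998 mm, so f ≈ 32.0 mm.

32.0 mm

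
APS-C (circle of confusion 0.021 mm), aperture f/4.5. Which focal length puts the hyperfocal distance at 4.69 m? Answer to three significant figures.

From H = f²/(N·c) + f, with f ≪ H: f ≈ √(H·N·c) = √(4690 × 4.5 × 0.021) = √443.20 ≈ 21.05 mm.
Exact: f² + N·c·f − N·c·H = 0 ⇒ f = (−N·c + √((N·c)² + 4·N·c·H))/2 = (−0.0945 + √1772.8)/2 ≈ 21.005 mm ≈ 21.0 mm.

21.0 mm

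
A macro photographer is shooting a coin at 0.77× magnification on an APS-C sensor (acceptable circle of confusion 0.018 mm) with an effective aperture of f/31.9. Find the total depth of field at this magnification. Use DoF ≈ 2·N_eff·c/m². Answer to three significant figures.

1.94 mm

At magnification m, DoF ≈ 2·N_eff·c/m² = 2 × 31.9 × 0.018 / 0.77² = 1.148 / 0.5929 ≈ 1.94 mm.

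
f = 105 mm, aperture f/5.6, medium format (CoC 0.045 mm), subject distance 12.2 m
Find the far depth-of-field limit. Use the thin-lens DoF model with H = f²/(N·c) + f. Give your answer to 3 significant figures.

Hyperfocal distance H = f²/(N·c) + f = 105²/(5.6 × 0.045) + 105 = 11025/0.252 + 105 ≈ 43855.0 mm ≈ 43.85 m.
Far limit Df = s·(H − f)/(H − s) = 12200 × (43855.0 − 105) / (43855.0 − 12200) = 12200 × 43750.0 / 31655.0 ≈ 16861 mm ≈ 16.9 m.

16.9 m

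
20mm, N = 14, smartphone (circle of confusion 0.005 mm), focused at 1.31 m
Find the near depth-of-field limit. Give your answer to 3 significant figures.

1.07 m

Hyperfocal distance H = f²/(N·c) + f = 20²/(14 × 0.005) + 20 = 400/0.07 + 20 ≈ 5734.3 mm ≈ 5.734 m.
Near limit Dn = s·(H − f)/(H + s − 2f) = 1310 × (5734.3 − 20) / (5734.3 + 1310 − 2 × 20) = 1310 × 5714.3 / 7004.3 ≈ 1068.7 mm ≈ 1.07 m.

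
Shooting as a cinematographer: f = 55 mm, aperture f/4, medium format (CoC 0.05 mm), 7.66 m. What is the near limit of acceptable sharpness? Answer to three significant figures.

5.10 m

Hyperfocal distance H = f²/(N·c) + f = 55²/(4 × 0.05) + 55 = 3025/0.2 + 55 ≈ 15180.0 mm ≈ 15.18 m.
Near limit Dn = s·(H − f)/(H + s − 2f) = 7660 × (15180.0 − 55) / (15180.0 + 7660 − 2 × 55) = 7660 × 15125.0 / 22730.0 ≈ 5097.1 mm ≈ 5.10 m.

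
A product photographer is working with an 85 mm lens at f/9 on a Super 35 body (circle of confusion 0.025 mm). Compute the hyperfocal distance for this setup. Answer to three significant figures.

Hyperfocal distance H = f²/(N·c) + f = 85²/(9 × 0.025) + 85 = 7225/0.225 + 85 ≈ 32196.1 mm ≈ 32.2 m.

32.2 m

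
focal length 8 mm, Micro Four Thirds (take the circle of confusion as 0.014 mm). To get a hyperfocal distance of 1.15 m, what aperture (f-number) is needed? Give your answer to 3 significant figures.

f/4

Rearrange H = f²/(N·c) + f for N: N = f² / ((H − f)·c).
N = 8² / ((1150 − 8) × 0.014) = 64 / 15.99 ≈ 4.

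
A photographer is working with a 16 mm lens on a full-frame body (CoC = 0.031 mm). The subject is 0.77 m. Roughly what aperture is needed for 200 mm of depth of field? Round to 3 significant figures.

f/1.40

Write h = H − f = f²/(N·c). The thin-lens limits are Dn = s·h/(h + (s−f)) and Df = s·h/(h − (s−f)), so DoF = Df − Dn = 2·s·(s−f)·h / (h² − (s−f)²).
That is a quadratic in h: DoF·h² − 2·s·(s−f)·h − DoF·(s−f)² = 0 ⇒ h = (s−f)·(s + √(s² + DoF²)) / DoF = 754 × (770 + √(770² + 200²)) / 200 = 754 × (770 + 795.550) / 200 ≈ 5902.1 mm.
Then N = f²/(c·h) = 16² / (0.031 × 5902.1) = 256 / 182.97 ≈ 1.40.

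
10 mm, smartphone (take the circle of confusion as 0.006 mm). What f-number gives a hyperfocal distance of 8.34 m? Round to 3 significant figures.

f/2.00

Rearrange H = f²/(N·c) + f for N: N = f² / ((H − f)·c).
N = 10² / ((8340 − 10) × 0.006) = 100 / 49.98 ≈ 2.00.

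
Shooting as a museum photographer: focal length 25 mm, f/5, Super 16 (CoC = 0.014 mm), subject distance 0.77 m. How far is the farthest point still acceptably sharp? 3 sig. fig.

0.840 m

Hyperfocal distance H = f²/(N·c) + f = 25²/(5 × 0.014) + 25 = 625/0.07 + 25 ≈ 8953.6 mm ≈ 8.954 m.
Far limit Df = s·(H − f)/(H − s) = 770 × (8953.6 − 25) / (8953.6 − 770) = 770 × 8928.6 / 8183.6 ≈ 840.10 mm ≈ 0.840 m.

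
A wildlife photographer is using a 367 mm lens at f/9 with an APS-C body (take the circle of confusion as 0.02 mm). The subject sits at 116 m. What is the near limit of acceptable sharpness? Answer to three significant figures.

100 m

Hyperfocal distance H = f²/(N·c) + f = 367²/(9 × 0.02) + 367 = 134689/0.18 + 367 ≈ 748639.2 mm ≈ 748.6 m.
Near limit Dn = s·(H − f)/(H + s − 2f) = 116000 × (748639.2 − 367) / (748639.2 + 116000 − 2 × 367) = 116000 × 748272.2 / 863905.2 ≈ 100473 mm ≈ 100 m.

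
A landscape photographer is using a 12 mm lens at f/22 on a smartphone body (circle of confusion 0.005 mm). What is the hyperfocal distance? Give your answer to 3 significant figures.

1.32 m

Hyperfocal distance H = f²/(N·c) + f = 12²/(22 × 0.005) + 12 = 144/0.11 + 12 ≈ 1321.1 mm ≈ 1.32 m.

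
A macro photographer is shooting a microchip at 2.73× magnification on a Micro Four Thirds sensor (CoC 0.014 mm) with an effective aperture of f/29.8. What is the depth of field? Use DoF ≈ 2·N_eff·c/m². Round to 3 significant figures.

0.112 mm

At magnification m, DoF ≈ 2·N_eff·c/m² = 2 × 29.8 × 0.014 / 2.73² = 0.8344 / 7.453 ≈ 0.112 mm.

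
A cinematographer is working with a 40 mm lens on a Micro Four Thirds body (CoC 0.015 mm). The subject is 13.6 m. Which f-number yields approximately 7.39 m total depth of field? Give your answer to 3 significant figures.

f/2.00

Write h = H − f = f²/(N·c). The thin-lens limits are Dn = s·h/(h + (s−f)) and Df = s·h/(h − (s−f)), so DoF = Df − Dn = 2·s·(s−f)·h / (h² − (s−f)²).
That is a quadratic in h: DoF·h² − 2·s·(s−f)·h − DoF·(s−f)² = 0 ⇒ h = (s−f)·(s + √(s² + DoF²)) / DoF = 13560 × (13600 + √(13600² + 7390²)) / 7390 = 13560 × (13600 + 15478.1) / 7390 ≈ 53356 mm.
Then N = f²/(c·h) = 40² / (0.015 × 53356) = 1600 / 800.34 ≈ 2.00.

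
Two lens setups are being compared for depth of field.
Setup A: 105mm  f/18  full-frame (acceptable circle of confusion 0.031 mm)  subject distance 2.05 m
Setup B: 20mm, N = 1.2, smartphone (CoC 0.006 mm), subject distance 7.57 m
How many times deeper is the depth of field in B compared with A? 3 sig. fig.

5.14

Setup A: H = 105²/(18×0.031) + 105 ≈ 19863.1 mm; DoF = Df − Dn = 2273.84 − 1866.28 ≈ 407.56 mm.
Setup B: H = 20²/(1.2×0.006) + 20 ≈ 55575.6 mm; DoF = Df − Dn = 8760.6 − 6664.3 ≈ 2096.3 mm.
Ratio = 2096.3 / 407.56 ≈ 5.14.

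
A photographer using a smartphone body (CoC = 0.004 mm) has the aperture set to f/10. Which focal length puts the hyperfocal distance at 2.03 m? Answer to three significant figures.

8.99 mm

From H = f²/(N·c) + f, with f ≪ H: f ≈ √(H·N·c) = √(2030 × 10 × 0.004) = √81.200 ≈ 9.011 mm.
Exact: f² + N·c·f − N·c·H = 0 ⇒ f = (−N·c + √((N·c)² + 4·N·c·H))/2 = (−0.04 + √324.80)/2 ≈ 8.9911 mm ≈ 8.99 mm.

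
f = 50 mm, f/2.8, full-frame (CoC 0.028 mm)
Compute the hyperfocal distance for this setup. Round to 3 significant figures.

Hyperfocal distance H = f²/(N·c) + f = 50²/(2.8 × 0.028) + 50 = 2500/0.0784 + 50 ≈ 31937.8 mm ≈ 31.9 m.

31.9 m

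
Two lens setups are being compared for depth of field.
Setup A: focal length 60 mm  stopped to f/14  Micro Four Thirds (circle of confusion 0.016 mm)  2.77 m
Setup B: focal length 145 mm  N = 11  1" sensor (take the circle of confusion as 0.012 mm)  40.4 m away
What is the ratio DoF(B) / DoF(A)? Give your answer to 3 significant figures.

Setup A: H = 60²/(14×0.016) + 60 ≈ 16131.4 mm; DoF = Df − Dn = 3331.82 − 2370.31 ≈ 961.51 mm.
Setup B: H = 145²/(11×0.012) + 145 ≈ 159425.3 mm; DoF = Df − Dn = 54063 − 32250 ≈ 21813 mm.
Ratio = 21813 / 961.51 ≈ 22.7.

22.7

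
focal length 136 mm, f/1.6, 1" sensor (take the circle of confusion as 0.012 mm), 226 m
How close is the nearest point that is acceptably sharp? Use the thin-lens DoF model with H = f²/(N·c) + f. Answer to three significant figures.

183 m

Hyperfocal distance H = f²/(N·c) + f = 136²/(1.6 × 0.012) + 136 = 18496/0.0192 + 136 ≈ 963469.3 mm ≈ 963.5 m.
Near limit Dn = s·(H − f)/(H + s − 2f) = 226000 × (963469.3 − 136) / (963469.3 + 226000 − 2 × 136) = 226000 × 963333.3 / 1189197.3 ≈ 183076 mm ≈ 183 m.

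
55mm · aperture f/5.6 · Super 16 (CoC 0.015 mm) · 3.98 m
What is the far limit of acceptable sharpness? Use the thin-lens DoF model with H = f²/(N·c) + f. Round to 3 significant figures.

Hyperfocal distance H = f²/(N·c) + f = 55²/(5.6 × 0.015) + 55 = 3025/0.084 + 55 ≈ 36066.9 mm ≈ 36.07 m.
Far limit Df = s·(H − f)/(H − s) = 3980 × (36066.9 − 55) / (36066.9 − 3980) = 3980 × 36011.9 / 32086.9 ≈ 4466.8 mm ≈ 4.47 m.

4.47 m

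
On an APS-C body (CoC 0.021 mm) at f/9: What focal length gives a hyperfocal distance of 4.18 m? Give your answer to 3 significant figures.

From H = f²/(N·c) + f, with f ≪ H: f ≈ √(H·N·c) = √(4180 × 9 × 0.021) = √790.02 ≈ 28.11 mm.
Exact: f² + N·c·f − N·c·H = 0 ⇒ f = (−N·c + √((N·c)² + 4·N·c·H))/2 = (−0.189 + √3160.1)/2 ≈ 28.013 mm ≈ 28.0 mm.

28.0 mm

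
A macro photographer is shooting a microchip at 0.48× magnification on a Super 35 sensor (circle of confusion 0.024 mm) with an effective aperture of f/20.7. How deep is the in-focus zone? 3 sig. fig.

4.31 mm

At magnification m, DoF ≈ 2·N_eff·c/m² = 2 × 20.7 × 0.024 / 0.48² = 0.9936 / 0.2304 ≈ 4.31 mm.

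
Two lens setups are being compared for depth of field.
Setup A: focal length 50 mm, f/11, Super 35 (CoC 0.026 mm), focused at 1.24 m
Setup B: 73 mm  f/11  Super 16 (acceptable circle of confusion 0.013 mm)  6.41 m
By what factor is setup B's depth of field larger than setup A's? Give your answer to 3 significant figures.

6.53

Setup A: H = 50²/(11×0.026) + 50 ≈ 8791.3 mm; DoF = Df − Dn = 1435.41 − 1091.42 ≈ 343.99 mm.
Setup B: H = 73²/(11×0.013) + 73 ≈ 37338.7 mm; DoF = Df − Dn = 7723.3 − 5478.4 ≈ 2244.9 mm.
Ratio = 2244.9 / 343.99 ≈ 6.53.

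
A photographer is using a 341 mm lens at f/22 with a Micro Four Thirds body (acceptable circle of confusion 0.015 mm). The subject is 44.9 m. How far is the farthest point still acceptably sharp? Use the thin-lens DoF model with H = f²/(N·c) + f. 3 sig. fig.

Hyperfocal distance H = f²/(N·c) + f = 341²/(22 × 0.015) + 341 = 116281/0.33 + 341 ≈ 352707.7 mm ≈ 352.7 m.
Far limit Df = s·(H − f)/(H − s) = 44900 × (352707.7 − 341) / (352707.7 − 44900) = 44900 × 352366.7 / 307807.7 ≈ 51400 mm ≈ 51.4 m.

51.4 m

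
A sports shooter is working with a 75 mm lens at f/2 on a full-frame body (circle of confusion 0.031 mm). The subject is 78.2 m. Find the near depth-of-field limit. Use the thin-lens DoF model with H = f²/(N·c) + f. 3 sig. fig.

Hyperfocal distance H = f²/(N·c) + f = 75²/(2 × 0.031) + 75 = 5625/0.062 + 75 ≈ 90800.8 mm ≈ 90.80 m.
Near limit Dn = s·(H − f)/(H + s − 2f) = 78200 × (90800.8 − 75) / (90800.8 + 78200 − 2 × 75) = 78200 × 90725.8 / 168850.8 ≈ 42018 mm ≈ 42.0 m.

42.0 m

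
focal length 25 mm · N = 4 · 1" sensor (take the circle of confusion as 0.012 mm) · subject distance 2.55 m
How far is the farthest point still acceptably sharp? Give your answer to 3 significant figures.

3.16 m

Hyperfocal distance H = f²/(N·c) + f = 25²/(4 × 0.012) + 25 = 625/0.048 + 25 ≈ 13045.8 mm ≈ 13.05 m.
Far limit Df = s·(H − f)/(H − s) = 2550 × (13045.8 − 25) / (13045.8 − 2550) = 2550 × 13020.8 / 10495.8 ≈ 3163.5 mm ≈ 3.16 m.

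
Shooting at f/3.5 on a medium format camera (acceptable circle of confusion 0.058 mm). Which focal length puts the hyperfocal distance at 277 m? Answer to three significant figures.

From H = f²/(N·c) + f, with f ≪ H: f ≈ √(H·N·c) = √(277000 × 3.5 × 0.058) = √56231 ≈ 237.1 mm.
The +f correction barely moves this — solving exactly, f² + N·c·f − N·c·H = 0 ⇒ f = (−N·c + √((N·c)² + 4·N·c·H))/2 = (−0.203 + √224924)/2 ≈ 237.03 mm, so f ≈ 237 mm.

237 mm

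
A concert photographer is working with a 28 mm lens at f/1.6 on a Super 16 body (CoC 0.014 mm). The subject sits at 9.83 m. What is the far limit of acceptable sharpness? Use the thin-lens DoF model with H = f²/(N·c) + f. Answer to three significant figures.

13.7 m

Hyperfocal distance H = f²/(N·c) + f = 28²/(1.6 × 0.014) + 28 = 784/0.0224 + 28 ≈ 35028.0 mm ≈ 35.03 m.
Far limit Df = s·(H − f)/(H − s) = 9830 × (35028.0 − 28) / (35028.0 − 9830) = 9830 × 35000.0 / 25198.0 ≈ 13654 mm ≈ 13.7 m.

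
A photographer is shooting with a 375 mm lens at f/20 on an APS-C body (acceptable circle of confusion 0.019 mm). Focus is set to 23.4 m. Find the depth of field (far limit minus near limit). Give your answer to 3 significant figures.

2.92 m

Hyperfocal distance H = f²/(N·c) + f = 375²/(20 × 0.019) + 375 = 140625/0.38 + 375 ≈ 370440.8 mm ≈ 370.4 m.
Near limit Dn = s·(H − f)/(H + s − 2f) = 23400 × (370440.8 − 375) / (370440.8 + 23400 − 2 × 375) = 23400 × 370065.8 / 393090.8 ≈ 22029.4 mm.
Far limit Df = s·(H − f)/(H − s) = 23400 × (370440.8 − 375) / (370440.8 − 23400) = 23400 × 370065.8 / 347040.8 ≈ 24952.5 mm.
Depth of field = Df − Dn = 24952.5 − 22029.4 ≈ 2923.1 mm ≈ 2.92 m.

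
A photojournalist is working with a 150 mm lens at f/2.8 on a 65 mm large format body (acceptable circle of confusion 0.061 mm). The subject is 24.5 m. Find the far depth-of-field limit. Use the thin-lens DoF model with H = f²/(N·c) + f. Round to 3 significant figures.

30.1 m

Hyperfocal distance H = f²/(N·c) + f = 150²/(2.8 × 0.061) + 150 = 22500/0.1708 + 150 ≈ 131883.0 mm ≈ 131.9 m.
Far limit Df = s·(H − f)/(H − s) = 24500 × (131883.0 − 150) / (131883.0 − 24500) = 24500 × 131733.0 / 107383.0 ≈ 30056 mm ≈ 30.1 m.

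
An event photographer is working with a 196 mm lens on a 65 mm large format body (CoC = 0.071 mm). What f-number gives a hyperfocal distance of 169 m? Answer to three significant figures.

f/3.21

Rearrange H = f²/(N·c) + f for N: N = f² / ((H − f)·c).
N = 196² / ((169000 − 196) × 0.071) = 38416 / 11985 ≈ 3.21.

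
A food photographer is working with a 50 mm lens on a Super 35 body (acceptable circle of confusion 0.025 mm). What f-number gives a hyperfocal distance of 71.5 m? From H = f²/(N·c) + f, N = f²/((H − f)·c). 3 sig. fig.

Rearrange H = f²/(N·c) + f for N: N = f² / ((H − f)·c).
N = 50² / ((71500 − 50) × 0.025) = 2500 / 1786 ≈ 1.40.

f/1.40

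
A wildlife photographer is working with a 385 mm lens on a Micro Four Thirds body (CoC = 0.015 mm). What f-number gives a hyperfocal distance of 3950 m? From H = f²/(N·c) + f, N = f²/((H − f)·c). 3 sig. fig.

Rearrange H = f²/(N·c) + f for N: N = f² / ((H − f)·c).
N = 385² / ((3950000 − 385) × 0.015) = 148225 / 59244 ≈ 2.50.

f/2.50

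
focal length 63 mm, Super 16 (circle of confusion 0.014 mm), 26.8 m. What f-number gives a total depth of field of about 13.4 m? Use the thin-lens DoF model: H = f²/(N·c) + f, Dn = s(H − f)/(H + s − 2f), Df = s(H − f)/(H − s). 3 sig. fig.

Write h = H − f = f²/(N·c). The thin-lens limits are Dn = s·h/(h + (s−f)) and Df = s·h/(h − (s−f)), so DoF = Df − Dn = 2·s·(s−f)·h / (h² − (s−f)²).
That is a quadratic in h: DoF·h² − 2·s·(s−f)·h − DoF·(s−f)² = 0 ⇒ h = (s−f)·(s + √(s² + DoF²)) / DoF = 26737 × (26800 + √(26800² + 13400²)) / 13400 = 26737 × (26800 + 29963.3) / 13400 ≈ 113260 mm.
Then N = f²/(c·h) = 63² / (0.014 × 113260) = 3969 / 1585.6 ≈ 2.50.

f/2.50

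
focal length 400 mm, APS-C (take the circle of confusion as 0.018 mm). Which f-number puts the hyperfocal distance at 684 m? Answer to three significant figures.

f/13

Rearrange H = f²/(N·c) + f for N: N = f² / ((H − f)·c).
N = 400² / ((684000 − 400) × 0.018) = 160000 / 12305 ≈ 13.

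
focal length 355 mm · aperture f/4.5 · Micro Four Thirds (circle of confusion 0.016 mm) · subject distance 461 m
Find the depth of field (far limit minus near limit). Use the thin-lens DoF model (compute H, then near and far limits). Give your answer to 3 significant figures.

261 m

Hyperfocal distance H = f²/(N·c) + f = 355²/(4.5 × 0.016) + 355 = 126025/0.072 + 355 ≈ 1750702.2 mm ≈ 1751 m.
Near limit Dn = s·(H − f)/(H + s − 2f) = 461000 × (1750702.2 − 355) / (1750702.2 + 461000 − 2 × 355) = 461000 × 1750347.2 / 2210992.2 ≈ 364954 mm.
Far limit Df = s·(H − f)/(H − s) = 461000 × (1750702.2 − 355) / (1750702.2 − 461000) = 461000 × 1750347.2 / 1289702.2 ≈ 625656 mm.
Depth of field = Df − Dn = 625656 − 364954 ≈ 260702 mm ≈ 261 m.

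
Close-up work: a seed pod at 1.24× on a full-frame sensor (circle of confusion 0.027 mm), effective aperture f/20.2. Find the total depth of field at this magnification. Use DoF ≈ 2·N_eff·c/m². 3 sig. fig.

At magnification m, DoF ≈ 2·N_eff·c/m² = 2 × 20.2 × 0.027 / 1.24² = 1.091 / 1.538 ≈ 0.709 mm.

0.709 mm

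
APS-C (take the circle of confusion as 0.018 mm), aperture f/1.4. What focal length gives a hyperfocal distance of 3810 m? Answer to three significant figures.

310 mm

From H = f²/(N·c) + f, with f ≪ H: f ≈ √(H·N·c) = √(3810000 × 1.4 × 0.018) = √96012 ≈ 309.9 mm.
The +f correction barely moves this — solving exactly, f² + N·c·f − N·c·H = 0 ⇒ f = (−N·c + √((N·c)² + 4·N·c·H))/2 = (−0.0252 + √384048)/2 ≈ 309.85 mm, so f ≈ 310 mm.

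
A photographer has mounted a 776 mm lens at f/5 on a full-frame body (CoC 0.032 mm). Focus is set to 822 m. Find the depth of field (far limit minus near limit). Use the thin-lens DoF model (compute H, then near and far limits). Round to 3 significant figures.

Hyperfocal distance H = f²/(N·c) + f = 776²/(5 × 0.032) + 776 = 602176/0.16 + 776 ≈ 3764376.0 mm ≈ 3764 m.
Near limit Dn = s·(H − f)/(H + s − 2f) = 822000 × (3764376.0 − 776) / (3764376.0 + 822000 − 2 × 776) = 822000 × 3763600.0 / 4584824.0 ≈ 674765 mm.
Far limit Df = s·(H − f)/(H − s) = 822000 × (3764376.0 − 776) / (3764376.0 − 822000) = 822000 × 3763600.0 / 2942376.0 ≈ 1051422 mm.
Depth of field = Df − Dn = 1051422 − 674765 ≈ 376657 mm ≈ 377 m.

377 m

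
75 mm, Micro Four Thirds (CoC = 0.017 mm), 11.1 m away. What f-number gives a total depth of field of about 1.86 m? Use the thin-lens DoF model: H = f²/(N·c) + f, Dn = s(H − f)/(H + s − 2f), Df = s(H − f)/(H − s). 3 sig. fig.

Write h = H − f = f²/(N·c). The thin-lens limits are Dn = s·h/(h + (s−f)) and Df = s·h/(h − (s−f)), so DoF = Df − Dn = 2·s·(s−f)·h / (h² − (s−f)²).
That is a quadratic in h: DoF·h² − 2·s·(s−f)·h − DoF·(s−f)² = 0 ⇒ h = (s−f)·(s + √(s² + DoF²)) / DoF = 11025 × (11100 + √(11100² + 1860²)) / 1860 = 11025 × (11100 + 11254.8) / 1860 ≈ 132506 mm.
Then N = f²/(c·h) = 75² / (0.017 × 132506) = 5625 / 2252.6 ≈ 2.50.

f/2.50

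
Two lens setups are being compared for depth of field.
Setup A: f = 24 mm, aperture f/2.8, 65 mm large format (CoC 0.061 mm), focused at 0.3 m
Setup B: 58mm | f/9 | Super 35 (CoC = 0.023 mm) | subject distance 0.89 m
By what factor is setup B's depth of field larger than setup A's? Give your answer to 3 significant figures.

Setup A: H = 24²/(2.8×0.061) + 24 ≈ 3396.4 mm; DoF = Df − Dn = 326.741 − 277.305 ≈ 49.436 mm.
Setup B: H = 58²/(9×0.023) + 58 ≈ 16309.2 mm; DoF = Df − Dn = 938.023 − 846.655 ≈ 91.368 mm.
Ratio = 91.368 / 49.436 ≈ 1.85.

1.85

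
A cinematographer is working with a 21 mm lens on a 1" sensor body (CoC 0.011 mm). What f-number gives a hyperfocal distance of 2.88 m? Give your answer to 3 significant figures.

f/14

Rearrange H = f²/(N·c) + f for N: N = f² / ((H − f)·c).
N = 21² / ((2880 − 21) × 0.011) = 441 / 31.45 ≈ 14.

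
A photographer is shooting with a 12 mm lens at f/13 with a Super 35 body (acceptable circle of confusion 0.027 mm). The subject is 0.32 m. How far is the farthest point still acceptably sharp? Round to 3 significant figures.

1.28 m

Hyperfocal distance H = f²/(N·c) + f = 12²/(13 × 0.027) + 12 = 144/0.351 + 12 ≈ 422.3 mm ≈ 0.422 m.
Far limit Df = s·(H − f)/(H − s) = 320 × (422.3 − 12) / (422.3 − 320) = 320 × 410.3 / 102.3 ≈ 1283.9 mm ≈ 1.28 m.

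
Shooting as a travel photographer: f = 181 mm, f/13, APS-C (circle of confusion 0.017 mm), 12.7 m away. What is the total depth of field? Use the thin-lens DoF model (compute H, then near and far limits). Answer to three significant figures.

Hyperfocal distance H = f²/(N·c) + f = 181²/(13 × 0.017) + 181 = 32761/0.221 + 181 ≈ 148420.8 mm ≈ 148.4 m.
Near limit Dn = s·(H − f)/(H + s − 2f) = 12700 × (148420.8 − 181) / (148420.8 + 12700 − 2 × 181) = 12700 × 148239.8 / 160758.8 ≈ 11711.0 mm.
Far limit Df = s·(H − f)/(H − s) = 12700 × (148420.8 − 181) / (148420.8 − 12700) = 12700 × 148239.8 / 135720.8 ≈ 13871.5 mm.
Depth of field = Df − Dn = 13871.5 − 11711.0 ≈ 2160.5 mm ≈ 2.16 m.

2.16 m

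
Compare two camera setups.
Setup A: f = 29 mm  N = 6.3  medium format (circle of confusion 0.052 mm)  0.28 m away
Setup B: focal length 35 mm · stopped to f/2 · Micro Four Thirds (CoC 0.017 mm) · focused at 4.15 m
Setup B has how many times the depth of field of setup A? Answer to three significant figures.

Setup A: H = 29²/(6.3×0.052) + 29 ≈ 2596.2 mm; DoF = Df − Dn = 310.343 − 255.062 ≈ 55.281 mm.
Setup B: H = 35²/(2×0.017) + 35 ≈ 36064.4 mm; DoF = Df − Dn = 4685.10 − 3724.60 ≈ 960.50 mm.
Ratio = 960.50 / 55.281 ≈ 17.4.

17.4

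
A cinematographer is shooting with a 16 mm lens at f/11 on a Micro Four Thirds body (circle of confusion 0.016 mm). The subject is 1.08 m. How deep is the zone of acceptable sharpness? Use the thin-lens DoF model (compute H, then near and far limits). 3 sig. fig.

3.40 m

Hyperfocal distance H = f²/(N·c) + f = 16²/(11 × 0.016) + 16 = 256/0.176 + 16 ≈ 1470.5 mm ≈ 1.471 m.
Near limit Dn = s·(H − f)/(H + s − 2f) = 1080 × (1470.5 − 16) / (1470.5 + 1080 − 2 × 16) = 1080 × 1454.5 / 2518.5 ≈ 623.7 mm.
Far limit Df = s·(H − f)/(H − s) = 1080 × (1470.5 − 16) / (1470.5 − 1080) = 1080 × 1454.5 / 390.5 ≈ 4022.3 mm.
Depth of field = Df − Dn = 4022.3 − 623.7 ≈ 3398.6 mm ≈ 3.40 m.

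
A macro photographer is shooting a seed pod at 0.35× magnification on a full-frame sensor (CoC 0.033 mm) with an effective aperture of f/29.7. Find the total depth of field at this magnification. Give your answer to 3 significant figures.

At magnification m, DoF ≈ 2·N_eff·c/m² = 2 × 29.7 × 0.033 / 0.35² = 1.96 / 0.1225 ≈ 16 mm.

16.0 mm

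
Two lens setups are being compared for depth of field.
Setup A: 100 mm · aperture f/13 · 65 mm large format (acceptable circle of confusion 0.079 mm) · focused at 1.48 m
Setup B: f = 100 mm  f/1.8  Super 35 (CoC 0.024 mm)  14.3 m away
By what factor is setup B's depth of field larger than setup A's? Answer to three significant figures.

4.11

Setup A: H = 100²/(13×0.079) + 100 ≈ 9837.1 mm; DoF = Df − Dn = 1724.39 − 1296.28 ≈ 428.11 mm.
Setup B: H = 100²/(1.8×0.024) + 100 ≈ 231581.5 mm; DoF = Df − Dn = 15234.5 − 13473.5 ≈ 1761.0 mm.
Ratio = 1761.0 / 428.11 ≈ 4.11.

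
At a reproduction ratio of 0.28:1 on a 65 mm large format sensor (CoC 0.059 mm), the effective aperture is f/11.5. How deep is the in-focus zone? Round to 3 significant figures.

At magnification m, DoF ≈ 2·N_eff·c/m² = 2 × 11.5 × 0.059 / 0.28² = 1.357 / 0.0784 ≈ 17.3 mm.

17.3 mm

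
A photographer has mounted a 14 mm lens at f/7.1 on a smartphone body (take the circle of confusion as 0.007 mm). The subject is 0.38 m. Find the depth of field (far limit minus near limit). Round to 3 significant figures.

71.1 mm

Hyperfocal distance H = f²/(N·c) + f = 14²/(7.1 × 0.007) + 14 = 196/0.0497 + 14 ≈ 3957.7 mm ≈ 3.958 m.
Near limit Dn = s·(H − f)/(H + s − 2f) = 380 × (3957.7 − 14) / (3957.7 + 380 − 2 × 14) = 380 × 3943.7 / 4309.7 ≈ 347.728 mm.
Far limit Df = s·(H − f)/(H − s) = 380 × (3957.7 − 14) / (3957.7 − 380) = 380 × 3943.7 / 3577.7 ≈ 418.875 mm.
Depth of field = Df − Dn = 418.875 − 347.728 ≈ 71.147 mm.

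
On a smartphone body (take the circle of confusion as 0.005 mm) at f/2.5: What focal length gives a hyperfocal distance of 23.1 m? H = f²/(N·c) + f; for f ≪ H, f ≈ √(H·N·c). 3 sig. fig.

17.0 mm

From H = f²/(N·c) + f, with f ≪ H: f ≈ √(H·N·c) = √(23100 × 2.5 × 0.005) = √288.75 ≈ 16.99 mm.
The +f correction barely moves this — solving exactly, f² + N·c·f − N·c·H = 0 ⇒ f = (−N·c + √((N·c)² + 4·N·c·H))/2 = (−0.0125 + √1155.0)/2 ≈ 16.986 mm, so f ≈ 17.0 mm.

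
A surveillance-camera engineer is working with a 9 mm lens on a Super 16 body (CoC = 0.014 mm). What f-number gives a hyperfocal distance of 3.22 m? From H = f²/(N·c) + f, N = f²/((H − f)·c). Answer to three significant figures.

f/1.80

Rearrange H = f²/(N·c) + f for N: N = f² / ((H − f)·c).
N = 9² / ((3220 − 9) × 0.014) = 81 / 44.95 ≈ 1.80.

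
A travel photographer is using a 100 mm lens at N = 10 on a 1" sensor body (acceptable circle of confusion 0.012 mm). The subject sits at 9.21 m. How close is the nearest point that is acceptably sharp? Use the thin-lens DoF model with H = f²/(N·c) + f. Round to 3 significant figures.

Hyperfocal distance H = f²/(N·c) + f = 100²/(10 × 0.012) + 100 = 10000/0.12 + 100 ≈ 83433.3 mm ≈ 83.43 m.
Near limit Dn = s·(H − f)/(H + s − 2f) = 9210 × (83433.3 − 100) / (83433.3 + 9210 − 2 × 100) = 9210 × 83333.3 / 92443.3 ≈ 8302.4 mm ≈ 8.30 m.

8.30 m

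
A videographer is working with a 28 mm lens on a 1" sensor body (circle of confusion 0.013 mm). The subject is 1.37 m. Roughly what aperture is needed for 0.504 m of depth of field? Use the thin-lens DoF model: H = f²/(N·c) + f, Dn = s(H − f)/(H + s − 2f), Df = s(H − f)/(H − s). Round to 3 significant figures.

Write h = H − f = f²/(N·c). The thin-lens limits are Dn = s·h/(h + (s−f)) and Df = s·h/(h − (s−f)), so DoF = Df − Dn = 2·s·(s−f)·h / (h² − (s−f)²).
That is a quadratic in h: DoF·h² − 2·s·(s−f)·h − DoF·(s−f)² = 0 ⇒ h = (s−f)·(s + √(s² + DoF²)) / DoF = 1342 × (1370 + √(1370² + 504²)) / 504 = 1342 × (1370 + 1459.77) / 504 ≈ 7534.8 mm.
Then N = f²/(c·h) = 28² / (0.013 × 7534.8) = 784 / 97.953 ≈ 8.

f/8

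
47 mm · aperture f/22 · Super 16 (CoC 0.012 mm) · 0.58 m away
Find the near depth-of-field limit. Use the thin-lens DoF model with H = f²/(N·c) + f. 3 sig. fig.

0.545 m

Hyperfocal distance H = f²/(N·c) + f = 47²/(22 × 0.012) + 47 = 2209/0.264 + 47 ≈ 8414.4 mm ≈ 8.414 m.
Near limit Dn = s·(H − f)/(H + s − 2f) = 580 × (8414.4 − 47) / (8414.4 + 580 − 2 × 47) = 580 × 8367.4 / 8900.4 ≈ 545.27 mm ≈ 0.545 m.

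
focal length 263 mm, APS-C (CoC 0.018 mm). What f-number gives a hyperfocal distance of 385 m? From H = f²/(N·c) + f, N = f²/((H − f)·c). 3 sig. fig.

f/9.99

Rearrange H = f²/(N·c) + f for N: N = f² / ((H − f)·c).
N = 263² / ((385000 − 263) × 0.018) = 69169 / 6925 ≈ 9.99.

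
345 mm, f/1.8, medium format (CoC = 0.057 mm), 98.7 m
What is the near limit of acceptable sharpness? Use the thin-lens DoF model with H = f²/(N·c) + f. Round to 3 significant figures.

Hyperfocal distance H = f²/(N·c) + f = 345²/(1.8 × 0.057) + 345 = 119025/0.1026 + 345 ≈ 1160432.7 mm ≈ 1160 m.
Near limit Dn = s·(H − f)/(H + s − 2f) = 98700 × (1160432.7 − 345) / (1160432.7 + 98700 − 2 × 345) = 98700 × 1160087.7 / 1258442.7 ≈ 90986 mm ≈ 91.0 m.

91.0 m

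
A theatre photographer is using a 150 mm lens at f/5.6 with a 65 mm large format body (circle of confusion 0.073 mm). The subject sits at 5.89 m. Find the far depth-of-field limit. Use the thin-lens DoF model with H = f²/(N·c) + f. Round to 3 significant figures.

6.58 m

Hyperfocal distance H = f²/(N·c) + f = 150²/(5.6 × 0.073) + 150 = 22500/0.4088 + 150 ≈ 55189.1 mm ≈ 55.19 m.
Far limit Df = s·(H − f)/(H − s) = 5890 × (55189.1 − 150) / (55189.1 − 5890) = 5890 × 55039.1 / 49299.1 ≈ 6575.8 mm ≈ 6.58 m.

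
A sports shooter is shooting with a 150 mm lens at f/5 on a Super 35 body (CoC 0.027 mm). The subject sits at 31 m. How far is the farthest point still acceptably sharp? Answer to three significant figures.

Hyperfocal distance H = f²/(N·c) + f = 150²/(5 × 0.027) + 150 = 22500/0.135 + 150 ≈ 166816.7 mm ≈ 166.8 m.
Far limit Df = s·(H − f)/(H − s) = 31000 × (166816.7 − 150) / (166816.7 − 31000) = 31000 × 166666.7 / 135816.7 ≈ 38041 mm ≈ 38.0 m.

38.0 m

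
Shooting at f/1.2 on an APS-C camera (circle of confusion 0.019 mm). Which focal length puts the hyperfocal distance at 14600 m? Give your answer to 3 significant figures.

577 mm

From H = f²/(N·c) + f, with f ≪ H: f ≈ √(H·N·c) = √(14600000 × 1.2 × 0.019) = √332880 ≈ 577.0 mm.
The +f correction barely moves this — solving exactly, f² + N·c·f − N·c·H = 0 ⇒ f = (−N·c + √((N·c)² + 4·N·c·H))/2 = (−0.0228 + √1331520)/2 ≈ 576.95 mm, so f ≈ 577 mm.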